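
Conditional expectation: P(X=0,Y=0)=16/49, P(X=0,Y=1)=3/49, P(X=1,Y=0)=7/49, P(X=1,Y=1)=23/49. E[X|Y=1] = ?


P(Y=1) = 26/49
E[X|Y=1] = (0*3 + 1*23)/26 = 23/26

23/26


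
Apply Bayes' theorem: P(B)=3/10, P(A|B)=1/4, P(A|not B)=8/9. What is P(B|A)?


P(A) = P(A|B)P(B) + P(A|B')P(B') = 1/4*3/10 + 8/9*7/10 = 251/360
P(B|A) = P(A|B)P(B)/P(A) = (3/40)/(251/360) = 27/251

27/251


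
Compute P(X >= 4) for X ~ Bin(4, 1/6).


P(X>=4) = P(X=4)
= 1/1296
= 1/1296

1/1296


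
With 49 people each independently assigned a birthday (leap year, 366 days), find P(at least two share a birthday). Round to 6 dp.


P(all different) = prod((366-i)/366 for i=0..48) = 0.034553
P(at least one match) = 1 - 0.034553 = 0.965447

0.965447


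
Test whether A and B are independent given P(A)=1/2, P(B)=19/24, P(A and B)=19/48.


P(A)*P(B) = 1/2*19/24 = 19/48
P(A∩B) = 19/48, which equals P(A)P(B), so independent

Yes, A and B are independent


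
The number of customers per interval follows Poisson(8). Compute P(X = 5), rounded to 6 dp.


P(X=5) = e^(-8) * 8^5 / 5!
≈ 0.0003354626279 * 32768 / 120
≈ 0.091604

0.091604


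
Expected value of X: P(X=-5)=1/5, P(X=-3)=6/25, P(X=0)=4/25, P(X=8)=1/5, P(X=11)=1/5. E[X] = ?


E[X] = sum(x * P(x))
= -5*1/5 - 3*6/25 + 0*4/25 + 8*1/5 + 11*1/5
= 52/25

52/25


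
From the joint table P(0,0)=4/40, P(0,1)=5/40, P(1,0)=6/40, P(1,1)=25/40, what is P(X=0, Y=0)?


Read from table: P(X=0, Y=0) = 4/40 = 1/10

1/10


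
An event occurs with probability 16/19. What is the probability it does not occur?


P(A') = 1 - P(A) = 1 - 16/19 = 3/19

3/19


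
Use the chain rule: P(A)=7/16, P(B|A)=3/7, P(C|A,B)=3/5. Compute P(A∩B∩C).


P(A∩B∩C) = P(A) * P(B|A) * P(C|A∩B)
= 7/16 * 3/7 * 3/5
= 3/16 * 3/5 = 9/80

9/80


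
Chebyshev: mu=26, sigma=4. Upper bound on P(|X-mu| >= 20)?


k = 20/4 = 5
Chebyshev: P(|X-mu| >= k*sigma) <= 1/k^2 = 1/5^2 = 1/25

1/25


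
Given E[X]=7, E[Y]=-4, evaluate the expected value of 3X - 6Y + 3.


E[3X - 6Y + 3] = 3*E[X] - 6*E[Y] + 3
= (3)*(7) + (-6)*(-4) + (3)
= 21 + 24 + 3 = 48

48


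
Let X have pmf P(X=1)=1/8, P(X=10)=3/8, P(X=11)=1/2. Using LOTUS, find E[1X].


E[1X] = sum(g(x)*P(x))
= 1*1/8 + 10*3/8 + 11*1/2
= 75/8

75/8


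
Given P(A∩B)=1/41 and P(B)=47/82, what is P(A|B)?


P(A|B) = P(A∩B)/P(B) = (2/82)/(47/82) = 2/47

2/47


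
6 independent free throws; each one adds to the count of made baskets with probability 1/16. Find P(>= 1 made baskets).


P(at least one) = 1 - P(none)
P(none) = (1 - 1/16)^6 = (15/16)^6 = 11390625/16777216
P(at least one) = 1 - 11390625/16777216 = 5386591/16777216

5386591/16777216


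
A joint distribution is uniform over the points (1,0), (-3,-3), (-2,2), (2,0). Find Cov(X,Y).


E[X]=-1/2, E[Y]=-1/4, E[XY]=5/4
Cov(X,Y) = E[XY] - E[X]E[Y] = 5/4 + 1/2*-1/4 = 9/8

9/8


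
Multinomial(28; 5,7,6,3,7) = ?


28! = 304888344611713860501504000000
Denominator: 5!=120 * 7!=5040 * 6!=720 * 3!=6 * 7!=5040
Coefficient = 304888344611713860501504000000 / 13168189440000 = 23153399030361600

23153399030361600


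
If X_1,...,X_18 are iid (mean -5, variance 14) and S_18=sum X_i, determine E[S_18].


E[S_n] = n*E[X_1] = 18*-5 = -90

-90


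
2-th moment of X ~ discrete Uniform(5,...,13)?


E[X^2] = (1/9) * sum(x^2 for x=5..13)
= 789/9 = 263/3

263/3


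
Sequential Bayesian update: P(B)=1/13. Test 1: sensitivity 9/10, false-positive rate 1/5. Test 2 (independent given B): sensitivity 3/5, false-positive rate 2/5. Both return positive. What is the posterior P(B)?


After test 1: P(+) = 9/10*1/13 + 1/5*12/13 = 33/130
P(B|+) = (9/130)/(33/130) = 3/11
After test 2 (use post1 as new prior): P(+) = 3/5*3/11 + 2/5*8/11 = 5/11
P(B|+,+) = (9/55)/(5/11) = 9/25

9/25


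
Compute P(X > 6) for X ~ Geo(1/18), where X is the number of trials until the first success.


P(X > 6) = P(first 6 trials all fail) = (1-p)^6 = (17/18)^6 = 24137569/34012224

24137569/34012224


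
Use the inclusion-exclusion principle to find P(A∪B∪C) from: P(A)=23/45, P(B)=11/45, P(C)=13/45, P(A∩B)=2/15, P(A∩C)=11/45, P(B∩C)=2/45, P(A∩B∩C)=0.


P(A∪B∪C) = P(A)+P(B)+P(C) - P(AB)-P(AC)-P(BC) + P(ABC)
= 23/45+11/45+13/45 - 2/15-11/45-2/45 + 0
= 28/45

28/45


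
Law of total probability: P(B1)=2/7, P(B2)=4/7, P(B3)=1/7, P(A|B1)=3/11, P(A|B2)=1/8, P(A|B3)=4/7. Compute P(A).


P(A) = P(A|B1)P(B1) + P(A|B2)P(B2) + P(A|B3)P(B3)
= 3/11*2/7 + 1/8*4/7 + 4/7*1/7
= 6/77 + 1/14 + 4/49 = 249/1078

249/1078


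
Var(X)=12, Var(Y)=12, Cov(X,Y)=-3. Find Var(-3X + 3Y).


Var(-3X + 3Y) = (-3)^2*Var(X) + 3^2*Var(Y) + 2*(-3)*3*Cov(X,Y)
= 9*12 + 9*12 - 18*(-3)
= 108 + 108 + 54 = 270

270


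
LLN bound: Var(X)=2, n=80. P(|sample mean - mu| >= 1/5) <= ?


Var(Xbar) = Var(X)/n = 2/80
Chebyshev: P(|Xbar-mu| >= 1/5) <= Var(Xbar)/(1/5)^2 = (1/40)/(1/25) = 5/8

5/8


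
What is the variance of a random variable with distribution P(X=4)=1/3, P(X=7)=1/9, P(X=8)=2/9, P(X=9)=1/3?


E[X] = 62/9, E[X^2] = 52
Var(X) = E[X^2] - (E[X])^2 = 52 - (62/9)^2 = 368/81

368/81


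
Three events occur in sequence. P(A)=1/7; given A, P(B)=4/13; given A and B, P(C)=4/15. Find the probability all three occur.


P(A∩B∩C) = P(A) * P(B|A) * P(C|A∩B)
= 1/7 * 4/13 * 4/15
= 4/91 * 4/15 = 16/1365

16/1365


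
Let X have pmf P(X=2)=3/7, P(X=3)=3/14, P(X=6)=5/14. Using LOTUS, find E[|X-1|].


E[|X-1|] = sum(g(x)*P(x))
= 1*3/7 + 2*3/14 + 5*5/14
= 37/14

37/14


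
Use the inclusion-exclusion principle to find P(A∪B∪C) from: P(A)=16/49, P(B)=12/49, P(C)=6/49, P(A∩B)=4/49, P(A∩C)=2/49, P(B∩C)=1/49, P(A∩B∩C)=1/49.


P(A∪B∪C) = P(A)+P(B)+P(C) - P(AB)-P(AC)-P(BC) + P(ABC)
= 16/49+12/49+6/49 - 4/49-2/49-1/49 + 1/49
= 4/7

4/7


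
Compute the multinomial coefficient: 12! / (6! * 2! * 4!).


12! = 479001600
Denominator: 6!=720 * 2!=2 * 4!=24
Coefficient = 479001600 / 34560 = 13860

13860


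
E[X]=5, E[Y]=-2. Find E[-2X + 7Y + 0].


E[-2X + 7Y + 0] = -2*E[X] + 7*E[Y] + 0
= (-2)*(5) + (7)*(-2) + (0)
= -10 - 14 + 0 = -24

-24


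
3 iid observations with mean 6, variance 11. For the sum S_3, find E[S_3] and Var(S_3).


E[S_n] = n*mu = 3*6 = 18
Var(S_n) = n*sigma^2 = 3*11 = 33

E[S_3]=18, Var(S_3)=33


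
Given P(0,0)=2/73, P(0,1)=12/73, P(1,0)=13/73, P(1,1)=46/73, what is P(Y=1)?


P(Y=1) = P(0,1)+P(1,1) = 12/73 + 46/73 = 58/73

58/73


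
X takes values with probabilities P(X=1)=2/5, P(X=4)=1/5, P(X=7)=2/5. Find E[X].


E[X] = sum(x * P(x))
= 1*2/5 + 4*1/5 + 7*2/5
= 4

4


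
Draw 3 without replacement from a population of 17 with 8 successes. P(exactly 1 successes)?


P(X=1) = C(8,1)*C(9,2) / C(17,3)
= 8*36 / 680
= 288/680 = 36/85

36/85


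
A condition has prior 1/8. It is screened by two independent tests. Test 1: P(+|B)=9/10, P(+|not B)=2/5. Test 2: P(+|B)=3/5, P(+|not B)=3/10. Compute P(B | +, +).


After test 1: P(+) = 9/10*1/8 + 2/5*7/8 = 37/80
P(B|+) = (9/80)/(37/80) = 9/37
After test 2 (use post1 as new prior): P(+) = 3/5*9/37 + 3/10*28/37 = 69/185
P(B|+,+) = (27/185)/(69/185) = 9/23

9/23


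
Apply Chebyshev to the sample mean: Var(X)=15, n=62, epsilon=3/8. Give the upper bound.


Var(Xbar) = Var(X)/n = 15/62
Chebyshev: P(|Xbar-mu| >= 3/8) <= Var(Xbar)/(3/8)^2 = (15/62)/(9/64) = 160/93
Bound exceeds 1, so trivial bound: 1

1


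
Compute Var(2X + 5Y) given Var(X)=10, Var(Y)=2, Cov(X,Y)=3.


Var(2X + 5Y) = 2^2*Var(X) + 5^2*Var(Y) + 2*2*5*Cov(X,Y)
= 4*10 + 25*2 + 20*3
= 40 + 50 + 60 = 150

150


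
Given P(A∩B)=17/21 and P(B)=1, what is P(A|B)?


P(A|B) = P(A∩B)/P(B) = (68/84)/(84/84) = 68/84 = 17/21

17/21


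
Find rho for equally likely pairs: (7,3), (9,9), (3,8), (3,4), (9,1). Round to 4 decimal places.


Cov(X,Y) = -1.6000, Var(X) = 7.3600, Var(Y) = 9.2000
rho = Cov/(sqrt(VarX)*sqrt(VarY)) = -0.1944

-0.1944


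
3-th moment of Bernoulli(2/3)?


For Bernoulli: X in {0,1}
E[X^3] = 0^3*(1-2/3) + 1^3*2/3 = 2/3

2/3


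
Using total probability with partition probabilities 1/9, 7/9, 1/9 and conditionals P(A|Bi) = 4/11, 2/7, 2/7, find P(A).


P(A) = P(A|B1)P(B1) + P(A|B2)P(B2) + P(A|B3)P(B3)
= 4/11*1/9 + 2/7*7/9 + 2/7*1/9
= 4/99 + 2/9 + 2/63 = 68/231

68/231


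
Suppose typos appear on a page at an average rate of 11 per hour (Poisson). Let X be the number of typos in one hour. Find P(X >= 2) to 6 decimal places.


P(X>=2) = 1 - P(X<=1) = 1 - (e^(-11)*11^0/0! + e^(-11)*11^1/1!)
≈ 1 - (0.0000167017 + 0.0001837187)
= 1 - 0.0002004204 = 0.9997995796
≈ 0.999800

0.999800


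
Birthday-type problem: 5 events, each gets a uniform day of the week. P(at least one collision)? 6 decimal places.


P(all different) = prod((7-i)/7 for i=0..4) = 0.149938
P(at least one match) = 1 - 0.149938 = 0.850062

0.850062


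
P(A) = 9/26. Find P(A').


P(A') = 1 - P(A) = 1 - 9/26 = 17/26

17/26


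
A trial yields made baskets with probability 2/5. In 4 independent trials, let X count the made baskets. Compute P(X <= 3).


P(X<=3) = P(X=0) + P(X=1) + P(X=2) + P(X=3)
= 81/625 + 216/625 + 216/625 + 96/625
= 609/625

609/625


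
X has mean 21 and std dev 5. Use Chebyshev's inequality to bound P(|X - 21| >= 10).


k = 10/5 = 2
Chebyshev: P(|X-mu| >= k*sigma) <= 1/k^2 = 1/2^2 = 1/4

1/4


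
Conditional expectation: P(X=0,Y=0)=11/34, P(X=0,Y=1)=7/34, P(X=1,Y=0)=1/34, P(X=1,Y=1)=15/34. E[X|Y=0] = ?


P(Y=0) = 12/34
E[X|Y=0] = (0*11 + 1*1)/12 = 1/12

1/12


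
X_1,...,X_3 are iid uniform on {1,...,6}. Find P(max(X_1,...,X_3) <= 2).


P(max <= 2) = P(all X_i <= 2) = (P(X_1 <= 2))^3
= (2/6)^3 = (1/3)^3 = 1/27

1/27


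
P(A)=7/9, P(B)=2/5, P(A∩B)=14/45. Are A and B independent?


P(A)*P(B) = 7/9*2/5 = 14/45
P(A∩B) = 14/45, which equals P(A)P(B), so independent

Yes, A and B are independent


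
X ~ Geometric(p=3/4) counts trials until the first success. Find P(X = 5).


P(X=5) = (1-p)^4 * p = (1/4)^4 * 3/4
= 1/256 * 3/4 = 3/1024

3/1024


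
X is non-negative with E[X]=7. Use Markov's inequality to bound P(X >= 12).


Markov: P(X >= a) <= E[X]/a
P(X >= 12) <= 7/12

7/12


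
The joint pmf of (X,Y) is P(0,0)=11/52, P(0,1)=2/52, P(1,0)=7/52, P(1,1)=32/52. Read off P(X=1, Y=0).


Read from table: P(X=1, Y=0) = 7/52

7/52


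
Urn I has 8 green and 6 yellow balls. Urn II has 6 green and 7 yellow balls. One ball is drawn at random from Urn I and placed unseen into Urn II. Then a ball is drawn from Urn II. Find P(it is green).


P(transfer green) = 8/14 = 4/7; P(transfer yellow) = 3/7
If green transferred: Urn II has 7 green of 14, so P(green|green moved) = 1/2
If yellow transferred: Urn II has 6 green of 14, so P(green|yellow moved) = 3/7
By total probability: P(green) = 4/7*1/2 + 3/7*3/7 = 23/49

23/49


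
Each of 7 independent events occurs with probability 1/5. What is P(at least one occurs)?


P(at least one) = 1 - P(none)
P(none) = (1 - 1/5)^7 = (4/5)^7 = 16384/78125
P(at least one) = 1 - 16384/78125 = 61741/78125

61741/78125


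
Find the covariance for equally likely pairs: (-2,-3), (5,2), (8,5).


E[X]=11/3, E[Y]=4/3, E[XY]=56/3
Cov(X,Y) = E[XY] - E[X]E[Y] = 56/3 - 11/3*4/3 = 124/9

124/9


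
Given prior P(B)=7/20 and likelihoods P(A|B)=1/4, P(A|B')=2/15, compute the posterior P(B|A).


P(A) = P(A|B)P(B) + P(A|B')P(B') = 1/4*7/20 + 2/15*13/20 = 209/1200
P(B|A) = P(A|B)P(B)/P(A) = (7/80)/(209/1200) = 105/209

105/209


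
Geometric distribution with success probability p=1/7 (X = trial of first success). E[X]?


For geometric (trials until first success), E[X] = 1/p = 1/(1/7) = 7

7


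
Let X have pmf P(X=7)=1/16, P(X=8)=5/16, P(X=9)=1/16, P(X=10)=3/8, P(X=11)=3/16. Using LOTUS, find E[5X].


E[5X] = sum(g(x)*P(x))
= 35*1/16 + 40*5/16 + 45*1/16 + 50*3/8 + 55*3/16
= 745/16

745/16


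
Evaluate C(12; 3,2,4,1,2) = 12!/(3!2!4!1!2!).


12! = 479001600
Denominator: 3!=6 * 2!=2 * 4!=24 * 1!=1 * 2!=2
Coefficient = 479001600 / 576 = 831600

831600


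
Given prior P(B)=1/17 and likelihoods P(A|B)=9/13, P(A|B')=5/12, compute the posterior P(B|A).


P(A) = P(A|B)P(B) + P(A|B')P(B') = 9/13*1/17 + 5/12*16/17 = 287/663
P(B|A) = P(A|B)P(B)/P(A) = (9/221)/(287/663) = 27/287

27/287


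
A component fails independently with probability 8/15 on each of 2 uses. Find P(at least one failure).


P(at least one) = 1 - P(none)
P(none) = (1 - 8/15)^2 = (7/15)^2 = 49/225
P(at least one) = 1 - 49/225 = 176/225

176/225


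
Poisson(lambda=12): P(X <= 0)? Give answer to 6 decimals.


P(X<=0) = e^(-12)*12^0/0!
≈ 0.0000061442
≈ 0.000006

0.000006


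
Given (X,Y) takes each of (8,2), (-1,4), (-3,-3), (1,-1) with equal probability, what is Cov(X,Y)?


E[X]=5/4, E[Y]=1/2, E[XY]=5
Cov(X,Y) = E[XY] - E[X]E[Y] = 5 - 5/4*1/2 = 35/8

35/8


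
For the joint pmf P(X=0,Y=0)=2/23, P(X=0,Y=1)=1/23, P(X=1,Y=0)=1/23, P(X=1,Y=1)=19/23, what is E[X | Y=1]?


P(Y=1) = 20/23
E[X|Y=1] = (0*1 + 1*19)/20 = 19/20

19/20


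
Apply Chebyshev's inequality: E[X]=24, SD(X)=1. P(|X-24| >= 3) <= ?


k = 3/1 = 3
Chebyshev: P(|X-mu| >= k*sigma) <= 1/k^2 = 1/3^2 = 1/9

1/9


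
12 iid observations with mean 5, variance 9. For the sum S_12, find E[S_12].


E[S_n] = n*E[X_1] = 12*5 = 60

60


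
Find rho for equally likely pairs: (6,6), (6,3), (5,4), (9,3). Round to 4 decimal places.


Cov(X,Y) = -0.7500, Var(X) = 2.2500, Var(Y) = 1.5000
rho = Cov/(sqrt(VarX)*sqrt(VarY)) = -0.4082

-0.4082


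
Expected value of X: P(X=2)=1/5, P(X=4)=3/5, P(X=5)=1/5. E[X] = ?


E[X] = sum(x * P(x))
= 2*1/5 + 4*3/5 + 5*1/5
= 19/5

19/5


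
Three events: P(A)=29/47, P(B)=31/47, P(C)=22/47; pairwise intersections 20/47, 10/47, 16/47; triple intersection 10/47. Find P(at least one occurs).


P(A∪B∪C) = P(A)+P(B)+P(C) - P(AB)-P(AC)-P(BC) + P(ABC)
= 29/47+31/47+22/47 - 20/47-10/47-16/47 + 10/47
= 46/47

46/47


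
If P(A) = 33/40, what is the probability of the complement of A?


P(A') = 1 - P(A) = 1 - 33/40 = 7/40

7/40


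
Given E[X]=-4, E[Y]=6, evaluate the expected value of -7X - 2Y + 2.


E[-7X - 2Y + 2] = -7*E[X] - 2*E[Y] + 2
= (-7)*(-4) + (-2)*(6) + (2)
= 28 - 12 + 2 = 18

18


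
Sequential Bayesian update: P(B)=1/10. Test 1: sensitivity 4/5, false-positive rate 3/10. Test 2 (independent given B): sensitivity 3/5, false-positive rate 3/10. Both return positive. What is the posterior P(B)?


After test 1: P(+) = 4/5*1/10 + 3/10*9/10 = 7/20
P(B|+) = (2/25)/(7/20) = 8/35
After test 2 (use post1 as new prior): P(+) = 3/5*8/35 + 3/10*27/35 = 129/350
P(B|+,+) = (24/175)/(129/350) = 16/43

16/43


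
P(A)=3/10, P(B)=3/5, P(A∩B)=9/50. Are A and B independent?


P(A)*P(B) = 3/10*3/5 = 9/50
P(A∩B) = 9/50, which equals P(A)P(B), so independent

Yes, A and B are independent


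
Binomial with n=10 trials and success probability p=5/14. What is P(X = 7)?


P(X=7) = C(10,7) * p^7 * (1-p)^3
= 120 * 78125/105413504 * 729/2744
= 854296875/36156831872

854296875/36156831872


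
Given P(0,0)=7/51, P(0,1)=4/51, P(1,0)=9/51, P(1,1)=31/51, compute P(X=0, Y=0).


Read from table: P(X=0, Y=0) = 7/51

7/51


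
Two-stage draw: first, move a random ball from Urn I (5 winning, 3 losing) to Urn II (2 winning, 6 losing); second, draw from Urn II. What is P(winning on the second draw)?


P(transfer winning) = 5/8; P(transfer losing) = 3/8
If winning transferred: Urn II has 3 winning of 9, so P(winning|winning moved) = 1/3
If losing transferred: Urn II has 2 winning of 9, so P(winning|losing moved) = 2/9
By total probability: P(winning) = 5/8*1/3 + 3/8*2/9 = 7/24

7/24


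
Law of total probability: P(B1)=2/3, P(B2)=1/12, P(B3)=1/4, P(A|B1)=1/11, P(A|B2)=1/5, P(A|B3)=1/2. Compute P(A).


P(A) = P(A|B1)P(B1) + P(A|B2)P(B2) + P(A|B3)P(B3)
= 1/11*2/3 + 1/5*1/12 + 1/2*1/4
= 2/33 + 1/60 + 1/8 = 89/440

89/440


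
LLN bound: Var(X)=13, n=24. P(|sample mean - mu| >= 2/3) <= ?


Var(Xbar) = Var(X)/n = 13/24
Chebyshev: P(|Xbar-mu| >= 2/3) <= Var(Xbar)/(2/3)^2 = (13/24)/(4/9) = 39/32
Bound exceeds 1, so trivial bound: 1

1


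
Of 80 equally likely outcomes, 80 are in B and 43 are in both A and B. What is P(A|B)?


P(A|B) = P(A∩B)/P(B) = (43/80)/(80/80) = 43/80

43/80


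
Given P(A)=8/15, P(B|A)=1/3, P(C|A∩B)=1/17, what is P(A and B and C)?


P(A∩B∩C) = P(A) * P(B|A) * P(C|A∩B)
= 8/15 * 1/3 * 1/17
= 8/45 * 1/17 = 8/765

8/765


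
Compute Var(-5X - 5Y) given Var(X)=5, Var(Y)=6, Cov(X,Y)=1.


Var(-5X - 5Y) = (-5)^2*Var(X) + (-5)^2*Var(Y) + 2*(-5)*(-5)*Cov(X,Y)
= 25*5 + 25*6 + 50*1
= 125 + 150 + 50 = 325

325


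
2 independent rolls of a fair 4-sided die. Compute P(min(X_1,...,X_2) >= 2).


P(min >= 2) = P(all X_i >= 2) = (P(X_1 >= 2))^2
= (3/4)^2 = 9/16

9/16


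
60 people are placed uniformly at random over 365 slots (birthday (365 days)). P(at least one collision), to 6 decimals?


P(all different) = prod((365-i)/365 for i=0..59) = 0.005877
P(at least one match) = 1 - 0.005877 = 0.994123

0.994123


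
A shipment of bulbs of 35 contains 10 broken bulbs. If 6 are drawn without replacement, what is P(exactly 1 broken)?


P(X=1) = C(10,1)*C(25,5) / C(35,6)
= 10*53130 / 1623160
= 531300/1623160 = 345/1054

345/1054


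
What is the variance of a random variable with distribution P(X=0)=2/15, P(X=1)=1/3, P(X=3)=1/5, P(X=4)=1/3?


E[X] = 34/15, E[X^2] = 112/15
Var(X) = E[X^2] - (E[X])^2 = 112/15 - (34/15)^2 = 524/225

524/225


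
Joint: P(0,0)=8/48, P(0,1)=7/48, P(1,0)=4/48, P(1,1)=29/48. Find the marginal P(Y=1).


P(Y=1) = P(0,1)+P(1,1) = 7/48 + 29/48 = 36/48 = 3/4

3/4


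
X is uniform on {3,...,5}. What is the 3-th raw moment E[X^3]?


E[X^3] = (1/3) * sum(x^3 for x=3..5)
= 216/3 = 72

72


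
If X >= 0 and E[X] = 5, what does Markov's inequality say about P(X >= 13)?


Markov: P(X >= a) <= E[X]/a
P(X >= 13) <= 5/13

5/13


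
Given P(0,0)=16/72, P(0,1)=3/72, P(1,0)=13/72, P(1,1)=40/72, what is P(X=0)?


P(X=0) = P(0,0)+P(0,1) = 16/72 + 3/72 = 19/72

19/72


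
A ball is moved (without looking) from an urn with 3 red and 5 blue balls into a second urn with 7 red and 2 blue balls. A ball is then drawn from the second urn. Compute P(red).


P(transfer red) = 3/8; P(transfer blue) = 5/8
If red transferred: Urn II has 8 red of 10, so P(red|red moved) = 4/5
If blue transferred: Urn II has 7 red of 10, so P(red|blue moved) = 7/10
By total probability: P(red) = 3/8*4/5 + 5/8*7/10 = 59/80

59/80


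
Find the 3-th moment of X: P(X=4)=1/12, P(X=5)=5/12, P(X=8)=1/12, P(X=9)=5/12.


E[X^3] = sum(x^3 * P(x))
= 64*1/12 + 125*5/12 + 512*1/12 + 729*5/12
= 2423/6

2423/6


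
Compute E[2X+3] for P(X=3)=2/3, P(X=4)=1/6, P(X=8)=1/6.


E[2X+3] = sum(g(x)*P(x))
= 9*2/3 + 11*1/6 + 19*1/6
= 11

11


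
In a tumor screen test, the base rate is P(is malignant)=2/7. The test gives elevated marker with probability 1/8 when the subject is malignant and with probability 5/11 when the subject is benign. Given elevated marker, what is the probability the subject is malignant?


P(A) = P(A|B)P(B) + P(A|B')P(B') = 1/8*2/7 + 5/11*5/7 = 111/308
P(B|A) = P(A|B)P(B)/P(A) = (1/28)/(111/308) = 11/111

11/111


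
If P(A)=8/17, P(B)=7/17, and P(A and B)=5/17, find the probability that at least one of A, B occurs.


P(A∪B) = P(A) + P(B) - P(A∩B)
= 8/17 + 7/17 - 5/17 = 10/17

10/17


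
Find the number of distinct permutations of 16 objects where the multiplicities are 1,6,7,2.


16! = 20922789888000
Denominator: 1!=1 * 6!=720 * 7!=5040 * 2!=2
Coefficient = 20922789888000 / 7257600 = 2882880

2882880


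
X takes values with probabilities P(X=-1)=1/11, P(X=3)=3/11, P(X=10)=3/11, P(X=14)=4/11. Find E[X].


E[X] = sum(x * P(x))
= -1*1/11 + 3*3/11 + 10*3/11 + 14*4/11
= 94/11

94/11


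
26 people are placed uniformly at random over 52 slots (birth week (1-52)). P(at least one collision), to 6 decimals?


P(all different) = prod((52-i)/52 for i=0..25) = 0.000484
P(at least one match) = 1 - 0.000484 = 0.999516

0.999516


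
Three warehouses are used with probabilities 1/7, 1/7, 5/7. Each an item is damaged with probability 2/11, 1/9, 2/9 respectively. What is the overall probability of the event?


P(A) = P(A|B1)P(B1) + P(A|B2)P(B2) + P(A|B3)P(B3)
= 2/11*1/7 + 1/9*1/7 + 2/9*5/7
= 2/77 + 1/63 + 10/63 = 139/693

139/693


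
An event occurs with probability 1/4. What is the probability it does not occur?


P(A') = 1 - P(A) = 1 - 1/4 = 3/4

3/4


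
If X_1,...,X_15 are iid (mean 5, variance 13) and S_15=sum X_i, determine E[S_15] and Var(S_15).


E[S_n] = n*mu = 15*5 = 75
Var(S_n) = n*sigma^2 = 15*13 = 195

E[S_15]=75, Var(S_15)=195


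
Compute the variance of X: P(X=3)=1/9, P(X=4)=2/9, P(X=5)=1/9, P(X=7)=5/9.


E[X] = 17/3, E[X^2] = 311/9
Var(X) = E[X^2] - (E[X])^2 = 311/9 - (17/3)^2 = 22/9

22/9


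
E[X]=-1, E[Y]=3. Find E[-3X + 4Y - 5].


E[-3X + 4Y - 5] = -3*E[X] + 4*E[Y] - 5
= (-3)*(-1) + (4)*(3) + (-5)
= 3 + 12 - 5 = 10

10


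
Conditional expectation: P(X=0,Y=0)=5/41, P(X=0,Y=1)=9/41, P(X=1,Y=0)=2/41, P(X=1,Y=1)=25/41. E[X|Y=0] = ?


P(Y=0) = 7/41
E[X|Y=0] = (0*5 + 1*2)/7 = 2/7

2/7


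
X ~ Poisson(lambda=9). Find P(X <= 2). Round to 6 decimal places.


P(X<=2) = e^(-9)*9^0/0! + e^(-9)*9^1/1! + e^(-9)*9^2/2!
≈ 0.0001234098 + 0.0011106882 + 0.0049980971
= 0.0062321951
≈ 0.006232

0.006232


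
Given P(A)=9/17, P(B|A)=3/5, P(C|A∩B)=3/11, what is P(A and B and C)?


P(A∩B∩C) = P(A) * P(B|A) * P(C|A∩B)
= 9/17 * 3/5 * 3/11
= 27/85 * 3/11 = 81/935

81/935


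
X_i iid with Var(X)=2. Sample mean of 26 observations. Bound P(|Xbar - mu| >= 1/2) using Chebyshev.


Var(Xbar) = Var(X)/n = 2/26
Chebyshev: P(|Xbar-mu| >= 1/2) <= Var(Xbar)/(1/2)^2 = (1/13)/(1/4) = 4/13

4/13


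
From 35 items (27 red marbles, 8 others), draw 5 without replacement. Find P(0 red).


P(X=0) = C(27,0)*C(8,5) / C(35,5)
= 1*56 / 324632
= 56/324632 = 1/5797

1/5797


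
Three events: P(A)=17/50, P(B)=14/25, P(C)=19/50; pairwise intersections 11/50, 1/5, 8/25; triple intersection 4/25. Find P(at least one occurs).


P(A∪B∪C) = P(A)+P(B)+P(C) - P(AB)-P(AC)-P(BC) + P(ABC)
= 17/50+14/25+19/50 - 11/50-1/5-8/25 + 4/25
= 7/10

7/10


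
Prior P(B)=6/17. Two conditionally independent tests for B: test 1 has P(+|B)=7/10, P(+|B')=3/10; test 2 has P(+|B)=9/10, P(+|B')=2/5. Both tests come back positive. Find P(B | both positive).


After test 1: P(+) = 7/10*6/17 + 3/10*11/17 = 15/34
P(B|+) = (21/85)/(15/34) = 14/25
After test 2 (use post1 as new prior): P(+) = 9/10*14/25 + 2/5*11/25 = 17/25
P(B|+,+) = (63/125)/(17/25) = 63/85

63/85


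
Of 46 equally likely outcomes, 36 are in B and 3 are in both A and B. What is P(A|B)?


P(A|B) = P(A∩B)/P(B) = (3/46)/(36/46) = 3/36 = 1/12

1/12


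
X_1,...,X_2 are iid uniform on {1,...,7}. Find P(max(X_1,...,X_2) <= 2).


P(max <= 2) = P(all X_i <= 2) = (P(X_1 <= 2))^2
= (2/7)^2 = 4/49

4/49


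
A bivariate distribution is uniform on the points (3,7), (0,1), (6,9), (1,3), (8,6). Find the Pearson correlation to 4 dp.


Cov(X,Y) = 6.4800, Var(X) = 9.0400, Var(Y) = 8.1600
rho = Cov/(sqrt(VarX)*sqrt(VarY)) = 0.7545

0.7545


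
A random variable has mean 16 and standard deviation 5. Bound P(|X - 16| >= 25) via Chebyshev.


k = 25/5 = 5
Chebyshev: P(|X-mu| >= k*sigma) <= 1/k^2 = 1/5^2 = 1/25

1/25


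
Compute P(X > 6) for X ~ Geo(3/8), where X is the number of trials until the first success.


P(X > 6) = P(first 6 trials all fail) = (1-p)^6 = (5/8)^6 = 15625/262144

15625/262144


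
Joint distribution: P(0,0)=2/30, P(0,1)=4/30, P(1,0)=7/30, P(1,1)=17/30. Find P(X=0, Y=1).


Read from table: P(X=0, Y=1) = 4/30 = 2/15

2/15


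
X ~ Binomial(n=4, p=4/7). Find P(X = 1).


P(X=1) = C(4,1) * p^1 * (1-p)^3
= 4 * 4/7 * 27/343
= 432/2401

432/2401


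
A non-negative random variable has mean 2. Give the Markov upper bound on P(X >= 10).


Markov: P(X >= a) <= E[X]/a
P(X >= 10) <= 2/10 = 1/5

1/5


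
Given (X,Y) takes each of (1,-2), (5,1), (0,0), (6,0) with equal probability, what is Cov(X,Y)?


E[X]=3, E[Y]=-1/4, E[XY]=3/4
Cov(X,Y) = E[XY] - E[X]E[Y] = 3/4 - 3*-1/4 = 3/2

3/2


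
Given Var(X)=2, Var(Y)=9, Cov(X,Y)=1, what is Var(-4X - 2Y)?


Var(-4X - 2Y) = (-4)^2*Var(X) + (-2)^2*Var(Y) + 2*(-4)*(-2)*Cov(X,Y)
= 16*2 + 4*9 + 16*1
= 32 + 36 + 16 = 84

84


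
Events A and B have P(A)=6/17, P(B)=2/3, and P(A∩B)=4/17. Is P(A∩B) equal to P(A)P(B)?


P(A)*P(B) = 6/17*2/3 = 4/17
P(A∩B) = 4/17, which equals P(A)P(B), so independent

Yes, A and B are independent


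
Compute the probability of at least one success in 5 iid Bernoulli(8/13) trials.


P(at least one) = 1 - P(none)
P(none) = (1 - 8/13)^5 = (5/13)^5 = 3125/371293
P(at least one) = 1 - 3125/371293 = 368168/371293

368168/371293


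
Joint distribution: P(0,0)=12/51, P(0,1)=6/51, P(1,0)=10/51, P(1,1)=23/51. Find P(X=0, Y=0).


Read from table: P(X=0, Y=0) = 12/51 = 4/17

4/17


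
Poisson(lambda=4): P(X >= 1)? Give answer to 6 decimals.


P(X>=1) = 1 - P(X<=0) = 1 - (e^(-4)*4^0/0!)
≈ 1 - 0.0183156389 = 0.9816843611
≈ 0.981684

0.981684


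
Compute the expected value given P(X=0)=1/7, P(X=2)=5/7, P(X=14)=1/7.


E[X] = sum(x * P(x))
= 0*1/7 + 2*5/7 + 14*1/7
= 24/7

24/7


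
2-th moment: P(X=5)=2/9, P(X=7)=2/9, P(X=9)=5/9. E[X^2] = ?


E[X^2] = sum(x^2 * P(x))
= 25*2/9 + 49*2/9 + 81*5/9
= 553/9

553/9


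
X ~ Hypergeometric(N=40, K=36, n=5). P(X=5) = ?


P(X=5) = C(36,5)*C(4,0) / C(40,5)
= 376992*1 / 658008
= 376992/658008 = 5236/9139

5236/9139


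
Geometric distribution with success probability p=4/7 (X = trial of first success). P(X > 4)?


P(X > 4) = P(first 4 trials all fail) = (1-p)^4 = (3/7)^4 = 81/2401

81/2401


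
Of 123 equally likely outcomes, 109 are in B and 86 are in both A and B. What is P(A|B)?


P(A|B) = P(A∩B)/P(B) = (86/123)/(109/123) = 86/109

86/109


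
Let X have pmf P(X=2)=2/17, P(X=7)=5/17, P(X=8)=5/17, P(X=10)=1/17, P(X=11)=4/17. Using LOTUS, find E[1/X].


E[1/X] = sum(g(x)*P(x))
= 1/2*2/17 + 1/7*5/17 + 1/8*5/17 + 1/10*1/17 + 1/11*4/17
= 8633/52360

8633/52360


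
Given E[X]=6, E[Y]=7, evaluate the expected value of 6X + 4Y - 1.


E[6X + 4Y - 1] = 6*E[X] + 4*E[Y] - 1
= (6)*(6) + (4)*(7) + (-1)
= 36 + 28 - 1 = 63

63


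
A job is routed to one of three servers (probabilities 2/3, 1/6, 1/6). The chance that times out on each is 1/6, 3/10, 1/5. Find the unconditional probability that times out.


P(A) = P(A|B1)P(B1) + P(A|B2)P(B2) + P(A|B3)P(B3)
= 1/6*2/3 + 3/10*1/6 + 1/5*1/6
= 1/9 + 1/20 + 1/30 = 7/36

7/36


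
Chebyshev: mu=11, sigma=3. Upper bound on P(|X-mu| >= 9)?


k = 9/3 = 3
Chebyshev: P(|X-mu| >= k*sigma) <= 1/k^2 = 1/3^2 = 1/9

1/9


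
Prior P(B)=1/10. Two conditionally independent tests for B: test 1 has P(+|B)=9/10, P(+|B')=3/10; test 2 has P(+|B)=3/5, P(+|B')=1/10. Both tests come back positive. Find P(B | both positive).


After test 1: P(+) = 9/10*1/10 + 3/10*9/10 = 9/25
P(B|+) = (9/100)/(9/25) = 1/4
After test 2 (use post1 as new prior): P(+) = 3/5*1/4 + 1/10*3/4 = 9/40
P(B|+,+) = (3/20)/(9/40) = 2/3

2/3


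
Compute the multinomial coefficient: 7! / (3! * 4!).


7! = 5040
Denominator: 3!=6 * 4!=24
Coefficient = 5040 / 144 = 35

35


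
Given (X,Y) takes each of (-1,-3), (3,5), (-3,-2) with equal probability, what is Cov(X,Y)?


E[X]=-1/3, E[Y]=0, E[XY]=8
Cov(X,Y) = E[XY] - E[X]E[Y] = 8 + 1/3*0 = 8

8


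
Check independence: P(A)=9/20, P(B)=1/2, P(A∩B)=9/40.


P(A)*P(B) = 9/20*1/2 = 9/40
P(A∩B) = 9/40, which equals P(A)P(B), so independent

Yes, A and B are independent


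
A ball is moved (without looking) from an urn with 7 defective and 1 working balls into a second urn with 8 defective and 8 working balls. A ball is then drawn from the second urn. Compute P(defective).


P(transfer defective) = 7/8; P(transfer working) = 1/8
If defective transferred: Urn II has 9 defective of 17, so P(defective|defective moved) = 9/17
If working transferred: Urn II has 8 defective of 17, so P(defective|working moved) = 8/17
By total probability: P(defective) = 7/8*9/17 + 1/8*8/17 = 71/136

71/136


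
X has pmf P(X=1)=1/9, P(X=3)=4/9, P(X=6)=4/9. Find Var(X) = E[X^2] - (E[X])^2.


E[X] = 37/9, E[X^2] = 181/9
Var(X) = E[X^2] - (E[X])^2 = 181/9 - (37/9)^2 = 260/81

260/81


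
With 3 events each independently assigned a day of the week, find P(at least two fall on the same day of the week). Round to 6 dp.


P(all different) = prod((7-i)/7 for i=0..2) = 0.612245
P(at least one match) = 1 - 0.612245 = 0.387755

0.387755


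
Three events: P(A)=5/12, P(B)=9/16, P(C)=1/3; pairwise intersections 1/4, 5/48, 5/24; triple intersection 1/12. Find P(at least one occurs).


P(A∪B∪C) = P(A)+P(B)+P(C) - P(AB)-P(AC)-P(BC) + P(ABC)
= 5/12+9/16+1/3 - 1/4-5/48-5/24 + 1/12
= 5/6

5/6


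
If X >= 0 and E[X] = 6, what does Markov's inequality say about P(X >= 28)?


Markov: P(X >= a) <= E[X]/a
P(X >= 28) <= 6/28 = 3/14

3/14


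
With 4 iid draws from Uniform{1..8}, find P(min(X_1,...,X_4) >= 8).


P(min >= 8) = P(all X_i >= 8) = (P(X_1 >= 8))^4
= (1/8)^4 = 1/4096

1/4096


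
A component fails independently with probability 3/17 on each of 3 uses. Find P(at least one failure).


P(at least one) = 1 - P(none)
P(none) = (1 - 3/17)^3 = (14/17)^3 = 2744/4913
P(at least one) = 1 - 2744/4913 = 2169/4913

2169/4913


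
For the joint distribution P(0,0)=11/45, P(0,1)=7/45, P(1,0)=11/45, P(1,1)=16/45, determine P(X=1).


P(X=1) = P(1,0)+P(1,1) = 11/45 + 16/45 = 27/45 = 3/5

3/5


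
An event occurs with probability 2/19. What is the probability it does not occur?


P(A') = 1 - P(A) = 1 - 2/19 = 17/19

17/19


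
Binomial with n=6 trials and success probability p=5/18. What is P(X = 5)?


P(X=5) = C(6,5) * p^5 * (1-p)^1
= 6 * 3125/1889568 * 13/18
= 40625/5668704

40625/5668704


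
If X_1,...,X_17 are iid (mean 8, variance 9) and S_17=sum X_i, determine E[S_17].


E[S_n] = n*E[X_1] = 17*8 = 136

136


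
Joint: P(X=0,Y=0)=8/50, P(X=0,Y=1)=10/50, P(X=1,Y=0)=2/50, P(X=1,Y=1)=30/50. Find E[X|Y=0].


P(Y=0) = 10/50
E[X|Y=0] = (0*8 + 1*2)/10 = 2/10 = 1/5

1/5


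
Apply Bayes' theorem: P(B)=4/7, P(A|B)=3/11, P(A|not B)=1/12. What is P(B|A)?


P(A) = P(A|B)P(B) + P(A|B')P(B') = 3/11*4/7 + 1/12*3/7 = 59/308
P(B|A) = P(A|B)P(B)/P(A) = (12/77)/(59/308) = 48/59

48/59


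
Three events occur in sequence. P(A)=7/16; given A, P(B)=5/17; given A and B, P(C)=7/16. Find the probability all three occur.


P(A∩B∩C) = P(A) * P(B|A) * P(C|A∩B)
= 7/16 * 5/17 * 7/16
= 35/272 * 7/16 = 245/4352

245/4352


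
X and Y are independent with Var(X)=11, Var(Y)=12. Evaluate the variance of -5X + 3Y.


Independence => Cov(X,Y)=0
Var(-5X + 3Y) = (-5)^2*Var(X) + 3^2*Var(Y)
= 25*11 + 9*12 = 383

383


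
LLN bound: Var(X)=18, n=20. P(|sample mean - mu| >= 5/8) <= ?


Var(Xbar) = Var(X)/n = 18/20
Chebyshev: P(|Xbar-mu| >= 5/8) <= Var(Xbar)/(5/8)^2 = (9/10)/(25/64) = 288/125
Bound exceeds 1, so trivial bound: 1

1


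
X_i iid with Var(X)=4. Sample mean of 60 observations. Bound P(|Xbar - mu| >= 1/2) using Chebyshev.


Var(Xbar) = Var(X)/n = 4/60
Chebyshev: P(|Xbar-mu| >= 1/2) <= Var(Xbar)/(1/2)^2 = (1/15)/(1/4) = 4/15

4/15


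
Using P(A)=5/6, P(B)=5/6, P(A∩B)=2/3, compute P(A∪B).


P(A∪B) = P(A) + P(B) - P(A∩B)
= 5/6 + 5/6 - 2/3 = 1

1


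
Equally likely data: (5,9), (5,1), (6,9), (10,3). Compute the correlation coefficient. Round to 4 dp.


Cov(X,Y) = -2.2500, Var(X) = 4.2500, Var(Y) = 12.7500
rho = Cov/(sqrt(VarX)*sqrt(VarY)) = -0.3057

-0.3057


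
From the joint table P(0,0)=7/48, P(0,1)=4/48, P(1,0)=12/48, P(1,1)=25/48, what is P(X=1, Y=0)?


Read from table: P(X=1, Y=0) = 12/48 = 1/4

1/4


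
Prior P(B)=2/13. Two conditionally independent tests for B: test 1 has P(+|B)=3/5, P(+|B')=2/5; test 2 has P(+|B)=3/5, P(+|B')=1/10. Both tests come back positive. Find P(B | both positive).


After test 1: P(+) = 3/5*2/13 + 2/5*11/13 = 28/65
P(B|+) = (6/65)/(28/65) = 3/14
After test 2 (use post1 as new prior): P(+) = 3/5*3/14 + 1/10*11/14 = 29/140
P(B|+,+) = (9/70)/(29/140) = 18/29

18/29


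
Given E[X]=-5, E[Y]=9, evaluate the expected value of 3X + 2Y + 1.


E[3X + 2Y + 1] = 3*E[X] + 2*E[Y] + 1
= (3)*(-5) + (2)*(9) + (1)
= -15 + 18 + 1 = 4

4


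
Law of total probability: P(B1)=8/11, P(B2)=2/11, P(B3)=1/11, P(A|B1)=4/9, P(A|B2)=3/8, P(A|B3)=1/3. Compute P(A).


P(A) = P(A|B1)P(B1) + P(A|B2)P(B2) + P(A|B3)P(B3)
= 4/9*8/11 + 3/8*2/11 + 1/3*1/11
= 32/99 + 3/44 + 1/33 = 167/396

167/396


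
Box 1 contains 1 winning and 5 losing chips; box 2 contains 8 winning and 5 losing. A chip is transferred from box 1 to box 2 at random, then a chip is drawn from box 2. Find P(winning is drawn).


P(transfer winning) = 1/6; P(transfer losing) = 5/6
If winning transferred: Urn II has 9 winning of 14, so P(winning|winning moved) = 9/14
If losing transferred: Urn II has 8 winning of 14, so P(winning|losing moved) = 4/7
By total probability: P(winning) = 1/6*9/14 + 5/6*4/7 = 7/12

7/12


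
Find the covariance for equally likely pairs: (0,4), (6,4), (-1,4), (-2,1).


E[X]=3/4, E[Y]=13/4, E[XY]=9/2
Cov(X,Y) = E[XY] - E[X]E[Y] = 9/2 - 3/4*13/4 = 33/16

33/16


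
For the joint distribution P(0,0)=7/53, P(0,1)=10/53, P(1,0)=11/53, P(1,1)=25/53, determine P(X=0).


P(X=0) = P(0,0)+P(0,1) = 7/53 + 10/53 = 17/53

17/53


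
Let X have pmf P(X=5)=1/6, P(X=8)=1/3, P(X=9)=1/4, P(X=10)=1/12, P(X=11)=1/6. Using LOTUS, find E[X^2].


E[X^2] = sum(g(x)*P(x))
= 25*1/6 + 64*1/3 + 81*1/4 + 100*1/12 + 121*1/6
= 297/4

297/4


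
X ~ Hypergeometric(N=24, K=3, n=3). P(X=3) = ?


P(X=3) = C(3,3)*C(21,0) / C(24,3)
= 1*1 / 2024
= 1/2024

1/2024


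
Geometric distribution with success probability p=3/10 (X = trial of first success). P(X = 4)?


P(X=4) = (1-p)^3 * p = (7/10)^3 * 3/10
= 343/1000 * 3/10 = 1029/10000

1029/10000


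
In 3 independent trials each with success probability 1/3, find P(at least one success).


P(at least one) = 1 - P(none)
P(none) = (1 - 1/3)^3 = (2/3)^3 = 8/27
P(at least one) = 1 - 8/27 = 19/27

19/27


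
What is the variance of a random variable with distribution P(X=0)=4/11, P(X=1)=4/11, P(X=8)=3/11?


E[X] = 28/11, E[X^2] = 196/11
Var(X) = E[X^2] - (E[X])^2 = 196/11 - (28/11)^2 = 1372/121

1372/121


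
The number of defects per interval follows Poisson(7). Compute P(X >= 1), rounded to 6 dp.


P(X>=1) = 1 - P(X<=0) = 1 - (e^(-7)*7^0/0!)
≈ 1 - 0.0009118820 = 0.9990881180
≈ 0.999088

0.999088


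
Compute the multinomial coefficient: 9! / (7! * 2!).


9! = 362880
Denominator: 7!=5040 * 2!=2
Coefficient = 362880 / 10080 = 36

36


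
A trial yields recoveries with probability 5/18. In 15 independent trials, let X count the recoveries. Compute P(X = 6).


P(X=6) = C(15,6) * p^6 * (1-p)^9
= 5005 * 15625/34012224 * 10604499373/198359290368
= 829304990029140625/6746640616477458432

829304990029140625/6746640616477458432


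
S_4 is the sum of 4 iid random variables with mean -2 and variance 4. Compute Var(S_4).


By independence, Var(S_n) = n*Var(X_1) = 4*4 = 16

16


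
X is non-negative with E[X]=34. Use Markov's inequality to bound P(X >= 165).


Markov: P(X >= a) <= E[X]/a
P(X >= 165) <= 34/165

34/165


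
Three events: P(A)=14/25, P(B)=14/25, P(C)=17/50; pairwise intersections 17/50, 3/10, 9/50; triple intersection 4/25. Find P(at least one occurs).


P(A∪B∪C) = P(A)+P(B)+P(C) - P(AB)-P(AC)-P(BC) + P(ABC)
= 14/25+14/25+17/50 - 17/50-3/10-9/50 + 4/25
= 4/5

4/5


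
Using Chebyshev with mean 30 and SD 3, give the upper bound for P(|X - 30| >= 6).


k = 6/3 = 2
Chebyshev: P(|X-mu| >= k*sigma) <= 1/k^2 = 1/2^2 = 1/4

1/4


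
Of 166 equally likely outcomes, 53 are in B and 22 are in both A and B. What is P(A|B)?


P(A|B) = P(A∩B)/P(B) = (22/166)/(53/166) = 22/53

22/53


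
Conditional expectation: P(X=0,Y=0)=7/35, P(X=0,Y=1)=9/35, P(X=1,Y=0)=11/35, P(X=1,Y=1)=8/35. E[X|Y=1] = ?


P(Y=1) = 17/35
E[X|Y=1] = (0*9 + 1*8)/17 = 8/17

8/17


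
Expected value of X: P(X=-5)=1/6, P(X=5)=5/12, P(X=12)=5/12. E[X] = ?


E[X] = sum(x * P(x))
= -5*1/6 + 5*5/12 + 12*5/12
= 25/4

25/4


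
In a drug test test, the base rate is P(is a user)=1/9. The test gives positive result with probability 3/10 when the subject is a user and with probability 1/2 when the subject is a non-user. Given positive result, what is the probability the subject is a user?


P(A) = P(A|B)P(B) + P(A|B')P(B') = 3/10*1/9 + 1/2*8/9 = 43/90
P(B|A) = P(A|B)P(B)/P(A) = (1/30)/(43/90) = 3/43

3/43


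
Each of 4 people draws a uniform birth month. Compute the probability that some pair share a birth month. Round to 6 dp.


P(all different) = prod((12-i)/12 for i=0..3) = 0.572917
P(at least one match) = 1 - 0.572917 = 0.427083

0.427083


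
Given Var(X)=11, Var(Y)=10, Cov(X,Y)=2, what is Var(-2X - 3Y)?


Var(-2X - 3Y) = (-2)^2*Var(X) + (-3)^2*Var(Y) + 2*(-2)*(-3)*Cov(X,Y)
= 4*11 + 9*10 + 12*2
= 44 + 90 + 24 = 158

158


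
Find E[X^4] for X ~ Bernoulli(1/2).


For Bernoulli: X in {0,1}
E[X^4] = 0^4*(1-1/2) + 1^4*1/2 = 1/2

1/2


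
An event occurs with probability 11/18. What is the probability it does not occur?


P(A') = 1 - P(A) = 1 - 11/18 = 7/18

7/18


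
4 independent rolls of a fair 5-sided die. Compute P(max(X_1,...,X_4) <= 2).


P(max <= 2) = P(all X_i <= 2) = (P(X_1 <= 2))^4
= (2/5)^4 = 16/625

16/625


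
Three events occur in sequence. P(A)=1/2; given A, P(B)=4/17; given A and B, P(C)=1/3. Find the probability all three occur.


P(A∩B∩C) = P(A) * P(B|A) * P(C|A∩B)
= 1/2 * 4/17 * 1/3
= 2/17 * 1/3 = 2/51

2/51


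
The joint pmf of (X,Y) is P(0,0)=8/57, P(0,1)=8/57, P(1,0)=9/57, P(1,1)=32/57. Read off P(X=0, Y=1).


Read from table: P(X=0, Y=1) = 8/57

8/57


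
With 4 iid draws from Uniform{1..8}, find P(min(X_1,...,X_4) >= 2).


P(min >= 2) = P(all X_i >= 2) = (P(X_1 >= 2))^4
= (7/8)^4 = 2401/4096

2401/4096


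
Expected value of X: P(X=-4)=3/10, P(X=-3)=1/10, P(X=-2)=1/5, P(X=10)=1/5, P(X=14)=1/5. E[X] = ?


E[X] = sum(x * P(x))
= -4*3/10 - 3*1/10 - 2*1/5 + 10*1/5 + 14*1/5
= 29/10

29/10


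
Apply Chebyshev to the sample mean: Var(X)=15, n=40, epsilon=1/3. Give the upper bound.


Var(Xbar) = Var(X)/n = 15/40
Chebyshev: P(|Xbar-mu| >= 1/3) <= Var(Xbar)/(1/3)^2 = (3/8)/(1/9) = 27/8
Bound exceeds 1, so trivial bound: 1

1


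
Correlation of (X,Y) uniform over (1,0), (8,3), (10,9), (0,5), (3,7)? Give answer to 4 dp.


Cov(X,Y) = 5.8800, Var(X) = 15.4400, Var(Y) = 9.7600
rho = Cov/(sqrt(VarX)*sqrt(VarY)) = 0.4790

0.4790


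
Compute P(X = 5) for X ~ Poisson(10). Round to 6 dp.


P(X=5) = e^(-10) * 10^5 / 5!
≈ 0.00004539992976 * 100000 / 120
≈ 0.037833

0.037833


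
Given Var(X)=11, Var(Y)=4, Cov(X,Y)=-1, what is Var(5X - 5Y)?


Var(5X - 5Y) = 5^2*Var(X) + (-5)^2*Var(Y) + 2*5*(-5)*Cov(X,Y)
= 25*11 + 25*4 - 50*(-1)
= 275 + 100 + 50 = 425

425


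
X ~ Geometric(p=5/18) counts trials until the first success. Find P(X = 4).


P(X=4) = (1-p)^3 * p = (13/18)^3 * 5/18
= 2197/5832 * 5/18 = 10985/104976

10985/104976


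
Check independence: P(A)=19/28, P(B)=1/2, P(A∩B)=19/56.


P(A)*P(B) = 19/28*1/2 = 19/56
P(A∩B) = 19/56, which equals P(A)P(B), so independent

Yes, A and B are independent


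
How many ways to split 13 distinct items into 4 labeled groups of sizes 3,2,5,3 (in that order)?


13! = 6227020800
Denominator: 3!=6 * 2!=2 * 5!=120 * 3!=6
Coefficient = 6227020800 / 8640 = 720720

720720
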